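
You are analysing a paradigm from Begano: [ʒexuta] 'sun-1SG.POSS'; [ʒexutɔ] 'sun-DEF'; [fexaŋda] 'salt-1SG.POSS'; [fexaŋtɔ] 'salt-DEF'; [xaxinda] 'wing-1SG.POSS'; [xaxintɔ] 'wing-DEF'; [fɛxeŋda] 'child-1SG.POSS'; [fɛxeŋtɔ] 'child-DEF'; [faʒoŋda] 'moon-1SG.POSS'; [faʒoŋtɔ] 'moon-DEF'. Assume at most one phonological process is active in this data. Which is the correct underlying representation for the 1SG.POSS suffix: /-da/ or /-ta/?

The 1SG.POSS suffix surfaces as [-da] and [-ta], depending on the final segment of the stem.
By contrast the DEF suffix keeps its initial [t] throughout — that segment must be underlying.
The 1SG.POSS suffix is therefore /-da/ underlyingly, with post-vocalic devoicing: voiced stops become voiceless after a vowel.

/-da/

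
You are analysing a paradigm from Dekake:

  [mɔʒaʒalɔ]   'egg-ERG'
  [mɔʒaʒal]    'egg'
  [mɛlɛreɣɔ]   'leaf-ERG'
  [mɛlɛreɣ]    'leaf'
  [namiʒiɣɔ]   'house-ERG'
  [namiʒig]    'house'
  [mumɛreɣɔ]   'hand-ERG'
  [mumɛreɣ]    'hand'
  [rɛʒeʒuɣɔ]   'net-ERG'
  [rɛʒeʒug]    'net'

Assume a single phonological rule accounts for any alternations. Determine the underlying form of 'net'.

'net' shows [ɣ] ~ [g] at the end of the stem ([rɛʒeʒuɣɔ] vs [rɛʒeʒug]).
But 'leaf' keeps [ɣ] in both environments ([mɛlɛreɣɔ], [mɛlɛreɣ]), so there is no rule changing /ɣ/ to [g] in isolation.
The alternation reflects intervocalic spirantization: voiced stops become fricatives between vowels. /g/ is underlying.
So 'net' = /rɛʒeʒug/.

/rɛʒeʒug/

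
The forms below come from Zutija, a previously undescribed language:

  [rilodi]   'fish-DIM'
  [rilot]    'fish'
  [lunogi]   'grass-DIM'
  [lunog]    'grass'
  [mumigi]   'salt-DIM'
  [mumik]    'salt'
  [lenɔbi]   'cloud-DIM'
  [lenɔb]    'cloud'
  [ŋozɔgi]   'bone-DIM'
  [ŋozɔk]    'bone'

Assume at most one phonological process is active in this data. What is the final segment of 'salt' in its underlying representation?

/k/

The stem for 'salt' ends in [g] in [mumigi] but [k] in [mumik].
The stem 'grass' ([lunogi], [lunog]) shows [g] unchanged in both environments, so [g] cannot be basic with [k] derived in isolation.
The underlying segment must be /k/; voiceless stops become voiced between vowels, yielding [g] there.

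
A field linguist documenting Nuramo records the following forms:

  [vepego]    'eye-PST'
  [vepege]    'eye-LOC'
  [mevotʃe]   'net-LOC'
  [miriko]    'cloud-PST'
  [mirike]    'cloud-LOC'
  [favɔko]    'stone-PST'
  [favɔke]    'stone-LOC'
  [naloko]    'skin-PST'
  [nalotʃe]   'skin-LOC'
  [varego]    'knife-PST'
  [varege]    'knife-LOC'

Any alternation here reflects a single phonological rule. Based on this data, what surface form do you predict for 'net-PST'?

[mevoko]

The stem for 'skin' ends in [k] in [naloko] but [tʃ] in [nalotʃe].
If /k/ were underlying and a rule turned it into [tʃ] before the LOC suffix, 'cloud' would also alternate; but it has [k] in both [miriko] and [mirike].
The alternation reflects depalatalization: palato-alveolar /tʃ/ becomes [k] when no front vowel follows. /tʃ/ is underlying.
The one attested form of 'net', [mevotʃe], shows underlying /mevotʃ/. Applying the same rule when no front vowel follows gives [mevoko].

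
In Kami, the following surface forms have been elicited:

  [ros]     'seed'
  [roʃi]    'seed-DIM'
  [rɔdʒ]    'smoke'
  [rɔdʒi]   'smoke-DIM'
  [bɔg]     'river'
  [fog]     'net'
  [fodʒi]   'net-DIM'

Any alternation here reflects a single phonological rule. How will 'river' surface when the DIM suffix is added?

In [fog] and [fodʒi] the final segment of 'net' alternates: [g] ~ [dʒ].
The stem 'smoke' ([rɔdʒ], [rɔdʒi]) shows [dʒ] unchanged in both environments, so [dʒ] cannot be basic with [g] derived in isolation.
So /g/ is underlying, and a rule of palatalization before a front vowel — /g/ and /s/ become palato-alveolar [dʒ] and [ʃ] before a front vowel — gives [dʒ].
The one attested form of 'river', [bɔg], shows underlying /bɔg/. Applying the same rule before a front vowel gives [bɔdʒi].

[bɔdʒi]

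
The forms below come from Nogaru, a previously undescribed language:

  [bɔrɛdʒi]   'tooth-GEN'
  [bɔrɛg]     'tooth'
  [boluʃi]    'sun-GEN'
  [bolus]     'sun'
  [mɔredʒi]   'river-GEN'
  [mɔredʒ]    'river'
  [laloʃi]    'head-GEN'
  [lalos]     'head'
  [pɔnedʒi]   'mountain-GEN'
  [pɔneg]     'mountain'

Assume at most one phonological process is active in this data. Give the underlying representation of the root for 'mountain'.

The root 'mountain' surfaces as [pɔnedʒi] and [pɔneg], with a stem-final [dʒ] ~ [g] alternation.
If /dʒ/ were underlying and a rule turned it into [g] in isolation, 'river' would also alternate; but it has [dʒ] in both [mɔredʒi] and [mɔredʒ].
Therefore /g/ is basic and [dʒ] is derived by palatalization before a front vowel (/g/ and /s/ become palato-alveolar [dʒ] and [ʃ] before a front vowel).

/pɔneg/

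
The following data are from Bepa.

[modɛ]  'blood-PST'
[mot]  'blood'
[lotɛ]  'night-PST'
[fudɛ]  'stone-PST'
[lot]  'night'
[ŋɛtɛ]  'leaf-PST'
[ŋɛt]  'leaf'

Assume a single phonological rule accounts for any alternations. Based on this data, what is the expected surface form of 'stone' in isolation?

[fut]

The root 'blood' surfaces as [mot] and [modɛ], with a stem-final [t] ~ [d] alternation.
But 'leaf' keeps [t] in both environments ([ŋɛt], [ŋɛtɛ]), so there is no rule changing /t/ to [d] before the PST suffix.
The underlying segment must be /d/; voiced obstruents become voiceless word-finally, yielding [t] there.
The one attested form of 'stone', [fudɛ], shows underlying /fud/. Applying the same rule word-finally gives [fut].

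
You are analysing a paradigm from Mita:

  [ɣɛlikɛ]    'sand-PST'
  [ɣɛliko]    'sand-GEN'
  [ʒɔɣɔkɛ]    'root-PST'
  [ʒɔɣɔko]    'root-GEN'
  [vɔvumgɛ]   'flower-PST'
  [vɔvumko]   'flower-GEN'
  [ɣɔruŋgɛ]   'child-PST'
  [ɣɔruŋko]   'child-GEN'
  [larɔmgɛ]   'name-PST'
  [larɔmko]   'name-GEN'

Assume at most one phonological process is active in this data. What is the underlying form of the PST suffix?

The PST suffix surfaces as [-gɛ] and [-kɛ], depending on the final segment of the stem.
By contrast the GEN suffix keeps its initial [k] throughout — that segment must be underlying.
The PST suffix is therefore /-gɛ/ underlyingly, with post-vocalic devoicing: voiced stops become voiceless after a vowel.

/-gɛ/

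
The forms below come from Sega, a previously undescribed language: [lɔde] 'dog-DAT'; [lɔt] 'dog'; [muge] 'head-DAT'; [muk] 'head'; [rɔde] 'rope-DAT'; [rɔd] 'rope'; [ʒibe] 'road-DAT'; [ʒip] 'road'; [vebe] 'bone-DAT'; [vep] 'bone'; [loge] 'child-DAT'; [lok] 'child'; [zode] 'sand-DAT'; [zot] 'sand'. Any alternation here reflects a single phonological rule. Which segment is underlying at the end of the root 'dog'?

/t/

'dog' shows [d] ~ [t] at the end of the stem ([lɔde] vs [lɔt]).
But 'rope' keeps [d] in both environments ([rɔde], [rɔd]), so there is no rule changing /d/ to [t] in isolation.
Therefore /t/ is basic and [d] is derived by intervocalic voicing (voiceless stops become voiced between vowels).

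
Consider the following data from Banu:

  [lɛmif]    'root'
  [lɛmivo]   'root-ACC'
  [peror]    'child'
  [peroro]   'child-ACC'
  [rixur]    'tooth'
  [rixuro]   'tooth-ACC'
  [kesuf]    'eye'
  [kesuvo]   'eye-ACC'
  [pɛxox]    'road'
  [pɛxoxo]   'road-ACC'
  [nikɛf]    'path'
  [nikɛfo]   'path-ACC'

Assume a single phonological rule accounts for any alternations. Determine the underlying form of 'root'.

The root 'root' surfaces as [lɛmif] and [lɛmivo], with a stem-final [f] ~ [v] alternation.
If /f/ were underlying and a rule turned it into [v] before the ACC suffix, 'path' would also alternate; but it has [f] in both [nikɛf] and [nikɛfo].
Therefore /v/ is basic and [f] is derived by word-final obstruent devoicing (voiced obstruents become voiceless word-finally).

/lɛmiv/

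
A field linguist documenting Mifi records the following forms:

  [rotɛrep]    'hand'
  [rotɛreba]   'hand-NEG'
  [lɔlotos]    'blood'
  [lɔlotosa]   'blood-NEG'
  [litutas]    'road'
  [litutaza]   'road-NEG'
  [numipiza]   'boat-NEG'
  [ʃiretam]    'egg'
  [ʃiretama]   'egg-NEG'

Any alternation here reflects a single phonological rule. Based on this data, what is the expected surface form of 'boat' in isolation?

[numipis]

In [litutas] and [litutaza] the final segment of 'road' alternates: [s] ~ [z].
Compare 'blood', with invariant [s] in [lɔlotos] and [lɔlotosa]: an analysis with underlying /s/ and a rule producing [z] before the NEG suffix would wrongly predict alternation here too.
Therefore /z/ is basic and [s] is derived by word-final obstruent devoicing (voiced obstruents become voiceless word-finally).
The one attested form of 'boat', [numipiza], shows underlying /numipiz/. Applying the same rule word-finally gives [numipis].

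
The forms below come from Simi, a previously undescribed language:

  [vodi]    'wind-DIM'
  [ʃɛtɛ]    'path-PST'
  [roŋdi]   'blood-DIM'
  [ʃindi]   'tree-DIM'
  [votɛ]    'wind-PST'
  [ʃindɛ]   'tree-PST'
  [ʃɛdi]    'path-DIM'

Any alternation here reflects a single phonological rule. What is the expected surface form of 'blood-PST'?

[roŋdɛ]

The PST suffix surfaces as [-dɛ] and [-tɛ], depending on the final segment of the stem.
The DIM suffix, which begins with [d], is invariant after every stem; so [d] is not altered by any rule here.
So the underlying form is /-tɛ/, and voiceless stops become voiced after a nasal.
After 'blood', which ends in a nasal, the suffix surfaces as [-dɛ], giving [roŋdɛ].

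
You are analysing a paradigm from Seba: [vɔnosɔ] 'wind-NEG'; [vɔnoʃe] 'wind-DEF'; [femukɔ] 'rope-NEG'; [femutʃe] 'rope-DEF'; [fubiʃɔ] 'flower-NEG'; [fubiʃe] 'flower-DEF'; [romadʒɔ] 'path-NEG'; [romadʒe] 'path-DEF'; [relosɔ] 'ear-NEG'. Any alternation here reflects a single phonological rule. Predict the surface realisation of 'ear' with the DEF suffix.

The stem for 'wind' ends in [s] in [vɔnosɔ] but [ʃ] in [vɔnoʃe].
Compare 'flower', with invariant [ʃ] in [fubiʃɔ] and [fubiʃe]: an analysis with underlying /ʃ/ and a rule producing [s] before the NEG suffix would wrongly predict alternation here too.
So /s/ is underlying, and a rule of palatalization before a front vowel — /k/ and /s/ become palato-alveolar [tʃ] and [ʃ] before a front vowel — gives [ʃ].
From [relosɔ] the stem 'ear' is /relos/; before a front vowel this yields [reloʃe].

[reloʃe]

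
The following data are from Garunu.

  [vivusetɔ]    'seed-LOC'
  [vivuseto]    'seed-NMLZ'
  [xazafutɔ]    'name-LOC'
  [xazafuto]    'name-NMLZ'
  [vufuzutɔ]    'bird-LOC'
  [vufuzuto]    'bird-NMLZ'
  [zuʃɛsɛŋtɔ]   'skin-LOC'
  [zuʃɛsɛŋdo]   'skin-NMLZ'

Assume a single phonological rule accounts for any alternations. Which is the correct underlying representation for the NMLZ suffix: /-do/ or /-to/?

/-do/

The NMLZ suffix surfaces as [-do] and [-to], depending on the final segment of the stem.
The LOC suffix, which begins with [t], is invariant after every stem; so [t] is not altered by any rule here.
So the underlying form is /-do/, and voiced stops become voiceless after a vowel.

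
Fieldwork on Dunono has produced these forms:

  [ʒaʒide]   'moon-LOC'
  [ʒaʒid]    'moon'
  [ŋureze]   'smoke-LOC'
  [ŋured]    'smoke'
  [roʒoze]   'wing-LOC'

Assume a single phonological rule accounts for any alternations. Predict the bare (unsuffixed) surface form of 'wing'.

[roʒod]

'smoke' shows [z] ~ [d] at the end of the stem ([ŋureze] vs [ŋured]).
The stem 'moon' ([ʒaʒide], [ʒaʒid]) shows [d] unchanged in both environments, so [d] cannot be basic with [z] derived before the LOC suffix.
The underlying segment must be /z/; voiced fricatives become stops word-finally, yielding [d] there.
The one attested form of 'wing', [roʒoze], shows underlying /roʒoz/. Applying the same rule word-finally gives [roʒod].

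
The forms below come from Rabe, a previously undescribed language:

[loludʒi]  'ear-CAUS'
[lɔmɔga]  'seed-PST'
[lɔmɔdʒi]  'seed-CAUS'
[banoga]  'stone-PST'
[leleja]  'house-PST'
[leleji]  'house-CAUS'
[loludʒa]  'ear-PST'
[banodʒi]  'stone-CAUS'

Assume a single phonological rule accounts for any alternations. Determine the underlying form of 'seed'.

/lɔmɔg/

The stem for 'seed' ends in [g] in [lɔmɔga] but [dʒ] in [lɔmɔdʒi].
The stem 'ear' ([loludʒa], [loludʒi]) shows [dʒ] unchanged in both environments, so [dʒ] cannot be basic with [g] derived before the PST suffix.
Therefore /g/ is basic and [dʒ] is derived by palatalization before a front vowel (/g/ becomes palato-alveolar [dʒ] before a front vowel).
Hence 'seed' is /lɔmɔg/ underlyingly.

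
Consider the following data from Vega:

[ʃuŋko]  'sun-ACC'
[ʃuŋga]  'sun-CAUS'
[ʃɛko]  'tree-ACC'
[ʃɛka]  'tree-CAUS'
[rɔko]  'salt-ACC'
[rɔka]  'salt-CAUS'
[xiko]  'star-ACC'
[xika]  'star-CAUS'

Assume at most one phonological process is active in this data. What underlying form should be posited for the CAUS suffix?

/-ga/

The CAUS morpheme has two allomorphs, [-ga] and [-ka].
By contrast the ACC suffix keeps its initial [k] throughout — that segment must be underlying.
So the underlying form is /-ga/, and voiced stops become voiceless after a vowel.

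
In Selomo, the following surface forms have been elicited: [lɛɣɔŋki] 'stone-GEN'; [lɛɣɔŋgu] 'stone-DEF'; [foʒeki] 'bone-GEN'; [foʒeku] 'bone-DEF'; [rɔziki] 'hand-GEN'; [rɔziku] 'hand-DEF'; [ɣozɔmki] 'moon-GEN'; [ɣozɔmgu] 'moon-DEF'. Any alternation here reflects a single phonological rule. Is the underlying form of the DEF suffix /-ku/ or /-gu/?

/-gu/

The DEF morpheme has two allomorphs, [-gu] and [-ku].
The GEN suffix, which begins with [k], is invariant after every stem; so [k] is not altered by any rule here.
The DEF suffix is therefore /-gu/ underlyingly, with post-vocalic devoicing: voiced stops become voiceless after a vowel.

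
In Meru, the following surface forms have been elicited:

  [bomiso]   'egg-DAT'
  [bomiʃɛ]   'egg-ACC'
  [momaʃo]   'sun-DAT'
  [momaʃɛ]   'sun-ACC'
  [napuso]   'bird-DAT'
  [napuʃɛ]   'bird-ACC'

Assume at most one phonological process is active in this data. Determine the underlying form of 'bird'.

In [napuso] and [napuʃɛ] the final segment of 'bird' alternates: [s] ~ [ʃ].
Compare 'sun', with invariant [ʃ] in [momaʃo] and [momaʃɛ]: an analysis with underlying /ʃ/ and a rule producing [s] before the DAT suffix would wrongly predict alternation here too.
Therefore /s/ is basic and [ʃ] is derived by palatalization before a front vowel (/s/ becomes palato-alveolar [ʃ] before a front vowel).

/napus/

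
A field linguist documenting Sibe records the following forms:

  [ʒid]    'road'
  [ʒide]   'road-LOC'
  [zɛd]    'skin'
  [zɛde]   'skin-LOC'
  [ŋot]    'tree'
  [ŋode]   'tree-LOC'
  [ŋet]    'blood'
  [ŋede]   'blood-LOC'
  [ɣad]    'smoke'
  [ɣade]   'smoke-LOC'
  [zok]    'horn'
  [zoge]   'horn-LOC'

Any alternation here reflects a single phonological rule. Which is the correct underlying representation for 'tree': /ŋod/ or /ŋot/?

/ŋot/

The root 'tree' surfaces as [ŋot] and [ŋode], with a stem-final [t] ~ [d] alternation.
If /d/ were underlying and a rule turned it into [t] in isolation, 'skin' would also alternate; but it has [d] in both [zɛd] and [zɛde].
So /t/ is underlying, and a rule of intervocalic voicing — voiceless stops become voiced between vowels — gives [d].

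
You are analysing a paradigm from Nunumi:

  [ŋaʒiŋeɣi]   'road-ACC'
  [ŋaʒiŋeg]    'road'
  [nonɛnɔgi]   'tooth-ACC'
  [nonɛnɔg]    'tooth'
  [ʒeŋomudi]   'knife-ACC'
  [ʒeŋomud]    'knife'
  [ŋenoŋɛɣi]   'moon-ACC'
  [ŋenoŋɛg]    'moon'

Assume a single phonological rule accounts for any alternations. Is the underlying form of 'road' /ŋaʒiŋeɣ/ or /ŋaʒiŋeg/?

/ŋaʒiŋeɣ/

'road' shows [ɣ] ~ [g] at the end of the stem ([ŋaʒiŋeɣi] vs [ŋaʒiŋeg]).
But 'tooth' keeps [g] in both environments ([nonɛnɔgi], [nonɛnɔg]), so there is no rule changing /g/ to [ɣ] before the ACC suffix.
The underlying segment must be /ɣ/; voiced fricatives become stops word-finally, yielding [g] there.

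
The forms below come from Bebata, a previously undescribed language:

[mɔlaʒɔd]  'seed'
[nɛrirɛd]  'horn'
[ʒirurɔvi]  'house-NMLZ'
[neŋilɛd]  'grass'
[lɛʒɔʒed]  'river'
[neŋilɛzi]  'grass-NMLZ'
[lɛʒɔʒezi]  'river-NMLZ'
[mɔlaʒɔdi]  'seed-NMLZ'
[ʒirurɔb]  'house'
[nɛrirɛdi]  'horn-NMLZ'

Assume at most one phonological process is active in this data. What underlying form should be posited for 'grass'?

/neŋilɛz/

'grass' shows [d] ~ [z] at the end of the stem ([neŋilɛd] vs [neŋilɛzi]).
The stem 'horn' ([nɛrirɛd], [nɛrirɛdi]) shows [d] unchanged in both environments, so [d] cannot be basic with [z] derived before the NMLZ suffix.
The alternation reflects word-final hardening: voiced fricatives become stops word-finally. /z/ is underlying.
Hence 'grass' is /neŋilɛz/ underlyingly.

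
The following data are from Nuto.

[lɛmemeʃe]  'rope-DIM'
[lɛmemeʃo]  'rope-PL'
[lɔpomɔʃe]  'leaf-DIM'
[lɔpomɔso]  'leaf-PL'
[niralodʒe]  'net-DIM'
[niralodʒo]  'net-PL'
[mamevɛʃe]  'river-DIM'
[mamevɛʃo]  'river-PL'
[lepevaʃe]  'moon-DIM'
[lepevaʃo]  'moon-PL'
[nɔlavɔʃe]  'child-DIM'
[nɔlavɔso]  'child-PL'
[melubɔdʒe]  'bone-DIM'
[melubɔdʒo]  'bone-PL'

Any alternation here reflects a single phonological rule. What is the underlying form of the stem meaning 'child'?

'child' shows [ʃ] ~ [s] at the end of the stem ([nɔlavɔʃe] vs [nɔlavɔso]).
The stem 'moon' ([lepevaʃe], [lepevaʃo]) shows [ʃ] unchanged in both environments, so [ʃ] cannot be basic with [s] derived before the PL suffix.
The underlying segment must be /s/; /s/ becomes palato-alveolar [ʃ] before a front vowel, yielding [ʃ] there.

/nɔlavɔs/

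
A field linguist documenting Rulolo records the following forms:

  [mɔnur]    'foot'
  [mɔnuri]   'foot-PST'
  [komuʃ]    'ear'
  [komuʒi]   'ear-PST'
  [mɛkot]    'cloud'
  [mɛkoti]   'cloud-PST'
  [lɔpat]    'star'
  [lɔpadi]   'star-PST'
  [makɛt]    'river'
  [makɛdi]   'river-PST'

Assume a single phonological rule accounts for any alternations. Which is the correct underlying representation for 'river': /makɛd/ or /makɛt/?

'river' shows [t] ~ [d] at the end of the stem ([makɛt] vs [makɛdi]).
Compare 'cloud', with invariant [t] in [mɛkot] and [mɛkoti]: an analysis with underlying /t/ and a rule producing [d] before the PST suffix would wrongly predict alternation here too.
So /d/ is underlying, and a rule of word-final obstruent devoicing — voiced obstruents become voiceless word-finally — gives [t].

/makɛd/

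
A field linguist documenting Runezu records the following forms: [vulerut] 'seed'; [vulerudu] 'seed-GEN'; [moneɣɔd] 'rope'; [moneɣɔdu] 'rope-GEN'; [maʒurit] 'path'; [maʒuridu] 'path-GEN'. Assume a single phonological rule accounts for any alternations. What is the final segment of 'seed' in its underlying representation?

/t/

In [vulerut] and [vulerudu] the final segment of 'seed' alternates: [t] ~ [d].
The stem 'rope' ([moneɣɔd], [moneɣɔdu]) shows [d] unchanged in both environments, so [d] cannot be basic with [t] derived in isolation.
Therefore /t/ is basic and [d] is derived by intervocalic voicing (voiceless stops become voiced between vowels).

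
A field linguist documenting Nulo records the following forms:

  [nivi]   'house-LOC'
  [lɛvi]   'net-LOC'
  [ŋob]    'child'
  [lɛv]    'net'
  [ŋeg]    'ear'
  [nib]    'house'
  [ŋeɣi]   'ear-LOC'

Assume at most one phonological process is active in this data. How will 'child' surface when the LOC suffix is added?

[ŋovi]

The stem for 'house' ends in [v] in [nivi] but [b] in [nib].
Compare 'net', with invariant [v] in [lɛvi] and [lɛv]: an analysis with underlying /v/ and a rule producing [b] in isolation would wrongly predict alternation here too.
The alternation reflects intervocalic spirantization: voiced stops become fricatives between vowels. /b/ is underlying.
The one attested form of 'child', [ŋob], shows underlying /ŋob/. Applying the same rule between vowels gives [ŋovi].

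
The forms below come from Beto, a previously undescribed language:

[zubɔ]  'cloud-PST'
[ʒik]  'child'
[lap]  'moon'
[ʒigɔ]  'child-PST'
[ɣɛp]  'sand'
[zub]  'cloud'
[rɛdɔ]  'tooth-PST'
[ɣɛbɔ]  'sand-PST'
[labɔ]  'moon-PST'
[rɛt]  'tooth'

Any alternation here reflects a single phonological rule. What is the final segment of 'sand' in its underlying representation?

/p/

The stem for 'sand' ends in [p] in [ɣɛp] but [b] in [ɣɛbɔ].
If /b/ were underlying and a rule turned it into [p] in isolation, 'cloud' would also alternate; but it has [b] in both [zub] and [zubɔ].
Therefore /p/ is basic and [b] is derived by intervocalic voicing (voiceless stops become voiced between vowels).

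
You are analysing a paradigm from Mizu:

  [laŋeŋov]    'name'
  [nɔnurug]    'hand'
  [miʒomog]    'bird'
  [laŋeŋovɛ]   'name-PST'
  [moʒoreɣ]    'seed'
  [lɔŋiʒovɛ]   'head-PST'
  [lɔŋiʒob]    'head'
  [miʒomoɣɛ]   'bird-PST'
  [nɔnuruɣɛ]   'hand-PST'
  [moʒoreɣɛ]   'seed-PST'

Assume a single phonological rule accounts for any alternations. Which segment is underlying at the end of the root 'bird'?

/g/

The stem for 'bird' ends in [g] in [miʒomog] but [ɣ] in [miʒomoɣɛ].
If /ɣ/ were underlying and a rule turned it into [g] in isolation, 'seed' would also alternate; but it has [ɣ] in both [moʒoreɣ] and [moʒoreɣɛ].
The alternation reflects intervocalic spirantization: voiced stops become fricatives between vowels. /g/ is underlying.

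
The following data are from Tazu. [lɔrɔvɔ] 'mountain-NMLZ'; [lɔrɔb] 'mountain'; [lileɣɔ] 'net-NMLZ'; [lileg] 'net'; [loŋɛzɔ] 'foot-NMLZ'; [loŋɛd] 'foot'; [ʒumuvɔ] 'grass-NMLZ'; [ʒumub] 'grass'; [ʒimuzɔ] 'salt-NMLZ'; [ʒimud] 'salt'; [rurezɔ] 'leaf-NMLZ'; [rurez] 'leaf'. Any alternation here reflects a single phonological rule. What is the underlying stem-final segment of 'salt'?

/d/

In [ʒimuzɔ] and [ʒimud] the final segment of 'salt' alternates: [z] ~ [d].
Compare 'leaf', with invariant [z] in [rurezɔ] and [rurez]: an analysis with underlying /z/ and a rule producing [d] in isolation would wrongly predict alternation here too.
The alternation reflects intervocalic spirantization: voiced stops become fricatives between vowels. /d/ is underlying.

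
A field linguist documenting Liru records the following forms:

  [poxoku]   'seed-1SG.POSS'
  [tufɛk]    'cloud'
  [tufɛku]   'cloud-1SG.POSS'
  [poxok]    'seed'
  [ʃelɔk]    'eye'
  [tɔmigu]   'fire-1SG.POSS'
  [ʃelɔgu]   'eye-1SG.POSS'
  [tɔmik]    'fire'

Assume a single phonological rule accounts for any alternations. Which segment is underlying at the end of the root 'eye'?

The stem for 'eye' ends in [k] in [ʃelɔk] but [g] in [ʃelɔgu].
The stem 'seed' ([poxok], [poxoku]) shows [k] unchanged in both environments, so [k] cannot be basic with [g] derived before the 1SG.POSS suffix.
The alternation reflects word-final obstruent devoicing: voiced obstruents become voiceless word-finally. /g/ is underlying.

/g/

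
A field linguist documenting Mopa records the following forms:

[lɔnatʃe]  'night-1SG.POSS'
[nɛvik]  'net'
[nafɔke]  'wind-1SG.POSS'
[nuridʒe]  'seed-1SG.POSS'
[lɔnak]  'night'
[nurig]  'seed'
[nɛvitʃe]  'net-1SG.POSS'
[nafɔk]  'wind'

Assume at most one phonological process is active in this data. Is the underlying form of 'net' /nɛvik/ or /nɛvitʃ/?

The root 'net' surfaces as [nɛvik] and [nɛvitʃe], with a stem-final [k] ~ [tʃ] alternation.
Compare 'wind', with invariant [k] in [nafɔk] and [nafɔke]: an analysis with underlying /k/ and a rule producing [tʃ] before the 1SG.POSS suffix would wrongly predict alternation here too.
So /tʃ/ is underlying, and a rule of depalatalization — palato-alveolar /tʃ/ and /dʒ/ become [k] and [g] when no front vowel follows — gives [k].

/nɛvitʃ/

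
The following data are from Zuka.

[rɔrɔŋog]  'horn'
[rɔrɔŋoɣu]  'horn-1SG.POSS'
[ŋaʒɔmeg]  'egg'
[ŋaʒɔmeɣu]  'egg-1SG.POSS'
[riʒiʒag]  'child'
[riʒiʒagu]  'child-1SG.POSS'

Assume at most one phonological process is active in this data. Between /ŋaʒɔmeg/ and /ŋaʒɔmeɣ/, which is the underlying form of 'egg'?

'egg' shows [g] ~ [ɣ] at the end of the stem ([ŋaʒɔmeg] vs [ŋaʒɔmeɣu]).
Compare 'child', with invariant [g] in [riʒiʒag] and [riʒiʒagu]: an analysis with underlying /g/ and a rule producing [ɣ] before the 1SG.POSS suffix would wrongly predict alternation here too.
Therefore /ɣ/ is basic and [g] is derived by word-final hardening (voiced fricatives become stops word-finally).

/ŋaʒɔmeɣ/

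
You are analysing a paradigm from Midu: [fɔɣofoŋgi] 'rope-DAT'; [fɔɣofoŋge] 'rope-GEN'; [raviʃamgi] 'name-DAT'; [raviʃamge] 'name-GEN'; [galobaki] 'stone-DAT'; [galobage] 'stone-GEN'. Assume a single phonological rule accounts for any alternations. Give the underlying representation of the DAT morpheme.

/-ki/

The DAT morpheme has two allomorphs, [-gi] and [-ki].
By contrast the GEN suffix keeps its initial [g] throughout — that segment must be underlying.
The DAT suffix is therefore /-ki/ underlyingly, with post-nasal voicing: voiceless stops become voiced after a nasal.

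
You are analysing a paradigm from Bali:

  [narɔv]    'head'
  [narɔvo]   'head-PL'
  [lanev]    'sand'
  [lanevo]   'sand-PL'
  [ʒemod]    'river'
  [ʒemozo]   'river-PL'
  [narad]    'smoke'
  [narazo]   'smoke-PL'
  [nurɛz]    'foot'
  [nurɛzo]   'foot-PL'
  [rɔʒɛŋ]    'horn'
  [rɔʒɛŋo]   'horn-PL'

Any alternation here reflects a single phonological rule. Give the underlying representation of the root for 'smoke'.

/narad/

In [narad] and [narazo] the final segment of 'smoke' alternates: [d] ~ [z].
Compare 'foot', with invariant [z] in [nurɛz] and [nurɛzo]: an analysis with underlying /z/ and a rule producing [d] in isolation would wrongly predict alternation here too.
The alternation reflects intervocalic spirantization: voiced stops become fricatives between vowels. /d/ is underlying.
The underlying form of 'smoke' is therefore /narad/.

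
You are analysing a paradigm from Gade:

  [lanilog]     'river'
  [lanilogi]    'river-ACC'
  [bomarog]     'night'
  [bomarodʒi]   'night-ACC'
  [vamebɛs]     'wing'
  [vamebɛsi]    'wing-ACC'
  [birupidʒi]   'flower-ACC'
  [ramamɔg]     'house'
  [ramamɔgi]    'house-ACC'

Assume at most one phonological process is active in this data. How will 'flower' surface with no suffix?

'night' shows [g] ~ [dʒ] at the end of the stem ([bomarog] vs [bomarodʒi]).
If /g/ were underlying and a rule turned it into [dʒ] before the ACC suffix, 'river' would also alternate; but it has [g] in both [lanilog] and [lanilogi].
The underlying segment must be /dʒ/; palato-alveolar /dʒ/ becomes [g] when no front vowel follows, yielding [g] there.
From [birupidʒi] the stem 'flower' is /birupidʒ/; when no front vowel follows this yields [birupig].

[birupig]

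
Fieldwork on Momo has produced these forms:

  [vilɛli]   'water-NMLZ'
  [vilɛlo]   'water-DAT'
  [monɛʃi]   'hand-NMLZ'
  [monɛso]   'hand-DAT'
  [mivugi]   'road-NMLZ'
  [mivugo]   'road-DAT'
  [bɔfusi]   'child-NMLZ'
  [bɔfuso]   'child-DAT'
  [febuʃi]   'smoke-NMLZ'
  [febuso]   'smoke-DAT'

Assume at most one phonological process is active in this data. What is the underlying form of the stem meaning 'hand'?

The stem for 'hand' ends in [ʃ] in [monɛʃi] but [s] in [monɛso].
If /s/ were underlying and a rule turned it into [ʃ] before the NMLZ suffix, 'child' would also alternate; but it has [s] in both [bɔfusi] and [bɔfuso].
So /ʃ/ is underlying, and a rule of depalatalization — palato-alveolar /ʃ/ becomes [s] when no front vowel follows — gives [s].

/monɛʃ/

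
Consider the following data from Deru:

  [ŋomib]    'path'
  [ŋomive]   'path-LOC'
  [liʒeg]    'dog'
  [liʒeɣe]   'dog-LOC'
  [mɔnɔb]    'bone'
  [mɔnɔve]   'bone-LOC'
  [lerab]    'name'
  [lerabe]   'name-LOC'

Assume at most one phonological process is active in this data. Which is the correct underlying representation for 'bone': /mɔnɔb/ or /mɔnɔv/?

'bone' shows [b] ~ [v] at the end of the stem ([mɔnɔb] vs [mɔnɔve]).
Compare 'name', with invariant [b] in [lerab] and [lerabe]: an analysis with underlying /b/ and a rule producing [v] before the LOC suffix would wrongly predict alternation here too.
The underlying segment must be /v/; voiced fricatives become stops word-finally, yielding [b] there.

/mɔnɔv/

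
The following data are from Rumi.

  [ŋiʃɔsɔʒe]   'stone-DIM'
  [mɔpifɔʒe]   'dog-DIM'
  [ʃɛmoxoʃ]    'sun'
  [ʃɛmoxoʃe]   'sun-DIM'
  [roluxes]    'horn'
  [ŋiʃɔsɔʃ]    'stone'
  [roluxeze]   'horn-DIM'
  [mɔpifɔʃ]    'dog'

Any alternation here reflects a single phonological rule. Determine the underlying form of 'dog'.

The root 'dog' surfaces as [mɔpifɔʒe] and [mɔpifɔʃ], with a stem-final [ʒ] ~ [ʃ] alternation.
The stem 'sun' ([ʃɛmoxoʃe], [ʃɛmoxoʃ]) shows [ʃ] unchanged in both environments, so [ʃ] cannot be basic with [ʒ] derived before the DIM suffix.
Therefore /ʒ/ is basic and [ʃ] is derived by word-final obstruent devoicing (voiced obstruents become voiceless word-finally).
So 'dog' = /mɔpifɔʒ/.

/mɔpifɔʒ/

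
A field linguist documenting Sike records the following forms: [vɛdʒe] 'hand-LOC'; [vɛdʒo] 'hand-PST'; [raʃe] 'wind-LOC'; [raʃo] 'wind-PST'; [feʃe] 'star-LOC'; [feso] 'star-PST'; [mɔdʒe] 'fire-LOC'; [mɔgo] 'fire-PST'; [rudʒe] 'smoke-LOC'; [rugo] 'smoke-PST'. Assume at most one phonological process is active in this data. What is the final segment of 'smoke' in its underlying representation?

/g/

The stem for 'smoke' ends in [dʒ] in [rudʒe] but [g] in [rugo].
Compare 'hand', with invariant [dʒ] in [vɛdʒe] and [vɛdʒo]: an analysis with underlying /dʒ/ and a rule producing [g] before the PST suffix would wrongly predict alternation here too.
The underlying segment must be /g/; /g/ and /s/ become palato-alveolar [dʒ] and [ʃ] before a front vowel, yielding [dʒ] there.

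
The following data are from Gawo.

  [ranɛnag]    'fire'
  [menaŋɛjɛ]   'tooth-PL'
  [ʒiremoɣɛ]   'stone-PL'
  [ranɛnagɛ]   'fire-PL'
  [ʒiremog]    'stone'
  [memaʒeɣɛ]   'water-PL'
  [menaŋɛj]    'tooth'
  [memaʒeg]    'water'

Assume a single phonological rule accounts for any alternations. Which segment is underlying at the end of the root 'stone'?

/ɣ/

The stem for 'stone' ends in [ɣ] in [ʒiremoɣɛ] but [g] in [ʒiremog].
If /g/ were underlying and a rule turned it into [ɣ] before the PL suffix, 'fire' would also alternate; but it has [g] in both [ranɛnagɛ] and [ranɛnag].
Therefore /ɣ/ is basic and [g] is derived by word-final hardening (voiced fricatives become stops word-finally).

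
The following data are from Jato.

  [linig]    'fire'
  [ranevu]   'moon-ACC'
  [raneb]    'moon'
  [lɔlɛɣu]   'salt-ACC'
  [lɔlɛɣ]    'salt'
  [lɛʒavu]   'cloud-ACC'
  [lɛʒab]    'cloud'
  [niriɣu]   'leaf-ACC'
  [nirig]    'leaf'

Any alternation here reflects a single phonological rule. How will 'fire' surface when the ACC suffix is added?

[liniɣu]

In [niriɣu] and [nirig] the final segment of 'leaf' alternates: [ɣ] ~ [g].
The stem 'salt' ([lɔlɛɣu], [lɔlɛɣ]) shows [ɣ] unchanged in both environments, so [ɣ] cannot be basic with [g] derived in isolation.
The alternation reflects intervocalic spirantization: voiced stops become fricatives between vowels. /g/ is underlying.
The one attested form of 'fire', [linig], shows underlying /linig/. Applying the same rule between vowels gives [liniɣu].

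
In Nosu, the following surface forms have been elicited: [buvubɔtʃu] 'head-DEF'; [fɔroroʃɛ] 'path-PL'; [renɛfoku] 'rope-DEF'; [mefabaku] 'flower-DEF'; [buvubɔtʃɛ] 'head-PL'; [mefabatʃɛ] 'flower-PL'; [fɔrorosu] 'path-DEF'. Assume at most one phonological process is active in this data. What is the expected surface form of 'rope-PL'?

[renɛfotʃɛ]

In [mefabaku] and [mefabatʃɛ] the final segment of 'flower' alternates: [k] ~ [tʃ].
Compare 'head', with invariant [tʃ] in [buvubɔtʃu] and [buvubɔtʃɛ]: an analysis with underlying /tʃ/ and a rule producing [k] before the DEF suffix would wrongly predict alternation here too.
So /k/ is underlying, and a rule of palatalization before a front vowel — /k/ and /s/ become palato-alveolar [tʃ] and [ʃ] before a front vowel — gives [tʃ].
The one attested form of 'rope', [renɛfoku], shows underlying /renɛfok/. Applying the same rule before a front vowel gives [renɛfotʃɛ].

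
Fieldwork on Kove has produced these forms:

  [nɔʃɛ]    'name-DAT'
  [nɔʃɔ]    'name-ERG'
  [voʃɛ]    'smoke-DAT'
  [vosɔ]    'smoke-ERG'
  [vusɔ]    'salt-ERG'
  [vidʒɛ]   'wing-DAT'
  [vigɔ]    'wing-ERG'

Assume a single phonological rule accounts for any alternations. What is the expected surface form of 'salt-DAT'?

'smoke' shows [ʃ] ~ [s] at the end of the stem ([voʃɛ] vs [vosɔ]).
But 'name' keeps [ʃ] in both environments ([nɔʃɛ], [nɔʃɔ]), so there is no rule changing /ʃ/ to [s] before the ERG suffix.
The alternation reflects palatalization before a front vowel: /g/ and /s/ become palato-alveolar [dʒ] and [ʃ] before a front vowel. /s/ is underlying.
The one attested form of 'salt', [vusɔ], shows underlying /vus/. Applying the same rule before a front vowel gives [vuʃɛ].

[vuʃɛ]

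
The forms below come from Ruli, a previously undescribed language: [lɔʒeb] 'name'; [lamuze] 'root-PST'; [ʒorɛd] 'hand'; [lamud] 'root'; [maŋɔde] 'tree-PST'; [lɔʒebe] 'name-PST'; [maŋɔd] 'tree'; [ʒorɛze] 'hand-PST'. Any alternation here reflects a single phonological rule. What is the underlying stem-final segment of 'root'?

The stem for 'root' ends in [d] in [lamud] but [z] in [lamuze].
Compare 'tree', with invariant [d] in [maŋɔd] and [maŋɔde]: an analysis with underlying /d/ and a rule producing [z] before the PST suffix would wrongly predict alternation here too.
The alternation reflects word-final hardening: voiced fricatives become stops word-finally. /z/ is underlying.

/z/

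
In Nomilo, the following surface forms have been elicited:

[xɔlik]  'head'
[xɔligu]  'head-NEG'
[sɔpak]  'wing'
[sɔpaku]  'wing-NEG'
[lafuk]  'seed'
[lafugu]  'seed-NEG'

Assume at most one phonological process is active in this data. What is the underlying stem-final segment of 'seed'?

/g/

The stem for 'seed' ends in [k] in [lafuk] but [g] in [lafugu].
But 'wing' keeps [k] in both environments ([sɔpak], [sɔpaku]), so there is no rule changing /k/ to [g] before the NEG suffix.
The underlying segment must be /g/; voiced obstruents become voiceless word-finally, yielding [k] there.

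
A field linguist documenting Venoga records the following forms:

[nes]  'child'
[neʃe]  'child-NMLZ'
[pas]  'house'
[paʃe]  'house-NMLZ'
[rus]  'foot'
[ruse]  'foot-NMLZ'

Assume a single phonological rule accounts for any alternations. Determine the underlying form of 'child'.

The stem for 'child' ends in [s] in [nes] but [ʃ] in [neʃe].
The stem 'foot' ([rus], [ruse]) shows [s] unchanged in both environments, so [s] cannot be basic with [ʃ] derived before the NMLZ suffix.
So /ʃ/ is underlying, and a rule of depalatalization — palato-alveolar /ʃ/ becomes [s] when no front vowel follows — gives [s].

/neʃ/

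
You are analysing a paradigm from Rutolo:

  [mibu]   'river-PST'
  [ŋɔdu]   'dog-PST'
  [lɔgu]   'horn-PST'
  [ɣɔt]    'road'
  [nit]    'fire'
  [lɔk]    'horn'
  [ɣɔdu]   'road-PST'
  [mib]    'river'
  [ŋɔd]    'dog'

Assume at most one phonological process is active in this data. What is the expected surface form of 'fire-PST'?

'road' shows [d] ~ [t] at the end of the stem ([ɣɔdu] vs [ɣɔt]).
The stem 'dog' ([ŋɔdu], [ŋɔd]) shows [d] unchanged in both environments, so [d] cannot be basic with [t] derived in isolation.
Therefore /t/ is basic and [d] is derived by intervocalic voicing (voiceless stops become voiced between vowels).
The one attested form of 'fire', [nit], shows underlying /nit/. Applying the same rule between vowels gives [nidu].

[nidu]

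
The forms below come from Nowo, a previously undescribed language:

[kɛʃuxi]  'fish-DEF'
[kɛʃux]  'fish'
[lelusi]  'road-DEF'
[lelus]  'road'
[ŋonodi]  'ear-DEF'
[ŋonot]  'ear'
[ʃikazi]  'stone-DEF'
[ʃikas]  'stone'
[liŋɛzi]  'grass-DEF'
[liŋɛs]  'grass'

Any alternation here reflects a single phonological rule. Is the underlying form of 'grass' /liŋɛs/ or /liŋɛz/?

In [liŋɛzi] and [liŋɛs] the final segment of 'grass' alternates: [z] ~ [s].
The stem 'road' ([lelusi], [lelus]) shows [s] unchanged in both environments, so [s] cannot be basic with [z] derived before the DEF suffix.
The alternation reflects word-final obstruent devoicing: voiced obstruents become voiceless word-finally. /z/ is underlying.

/liŋɛz/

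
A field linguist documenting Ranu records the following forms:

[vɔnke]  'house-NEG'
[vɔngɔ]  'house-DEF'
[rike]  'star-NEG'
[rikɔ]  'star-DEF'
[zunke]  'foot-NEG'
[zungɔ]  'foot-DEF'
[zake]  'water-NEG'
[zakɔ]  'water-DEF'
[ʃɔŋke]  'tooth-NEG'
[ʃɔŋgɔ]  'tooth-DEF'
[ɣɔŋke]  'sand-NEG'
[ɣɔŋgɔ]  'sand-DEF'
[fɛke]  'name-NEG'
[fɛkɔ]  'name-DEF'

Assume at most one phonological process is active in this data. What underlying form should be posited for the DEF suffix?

The DEF suffix surfaces as [-gɔ] and [-kɔ], depending on the final segment of the stem.
The NEG suffix, which begins with [k], is invariant after every stem; so [k] is not altered by any rule here.
The DEF suffix is therefore /-gɔ/ underlyingly, with post-vocalic devoicing: voiced stops become voiceless after a vowel.

/-gɔ/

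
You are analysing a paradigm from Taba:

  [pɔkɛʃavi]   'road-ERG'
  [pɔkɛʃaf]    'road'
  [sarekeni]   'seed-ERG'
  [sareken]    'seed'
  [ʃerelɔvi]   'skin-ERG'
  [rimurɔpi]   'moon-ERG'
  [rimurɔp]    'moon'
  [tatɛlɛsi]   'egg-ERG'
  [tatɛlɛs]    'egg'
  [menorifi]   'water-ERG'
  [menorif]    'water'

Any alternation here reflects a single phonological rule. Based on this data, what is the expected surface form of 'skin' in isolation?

[ʃerelɔf]

In [pɔkɛʃavi] and [pɔkɛʃaf] the final segment of 'road' alternates: [v] ~ [f].
But 'water' keeps [f] in both environments ([menorifi], [menorif]), so there is no rule changing /f/ to [v] before the ERG suffix.
Therefore /v/ is basic and [f] is derived by word-final obstruent devoicing (voiced obstruents become voiceless word-finally).
The one attested form of 'skin', [ʃerelɔvi], shows underlying /ʃerelɔv/. Applying the same rule word-finally gives [ʃerelɔf].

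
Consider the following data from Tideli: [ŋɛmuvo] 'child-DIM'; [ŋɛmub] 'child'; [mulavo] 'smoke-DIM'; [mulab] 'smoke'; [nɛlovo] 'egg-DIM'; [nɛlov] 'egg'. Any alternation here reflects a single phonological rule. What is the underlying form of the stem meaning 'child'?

The stem for 'child' ends in [v] in [ŋɛmuvo] but [b] in [ŋɛmub].
If /v/ were underlying and a rule turned it into [b] in isolation, 'egg' would also alternate; but it has [v] in both [nɛlovo] and [nɛlov].
So /b/ is underlying, and a rule of intervocalic spirantization — voiced stops become fricatives between vowels — gives [v].
Hence 'child' is /ŋɛmub/ underlyingly.

/ŋɛmub/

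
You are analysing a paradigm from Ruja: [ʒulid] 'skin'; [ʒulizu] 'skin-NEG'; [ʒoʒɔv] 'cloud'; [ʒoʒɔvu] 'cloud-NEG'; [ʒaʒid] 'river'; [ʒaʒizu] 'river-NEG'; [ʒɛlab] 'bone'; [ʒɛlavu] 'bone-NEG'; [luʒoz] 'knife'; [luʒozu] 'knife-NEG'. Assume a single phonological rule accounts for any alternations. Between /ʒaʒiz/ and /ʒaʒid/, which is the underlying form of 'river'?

The root 'river' surfaces as [ʒaʒid] and [ʒaʒizu], with a stem-final [d] ~ [z] alternation.
If /z/ were underlying and a rule turned it into [d] in isolation, 'knife' would also alternate; but it has [z] in both [luʒoz] and [luʒozu].
The underlying segment must be /d/; voiced stops become fricatives between vowels, yielding [z] there.

/ʒaʒid/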